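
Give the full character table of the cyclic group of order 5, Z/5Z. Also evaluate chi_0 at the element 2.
Character table of Z/5Z (irreps indexed chi_0,...,chi_4 with chi_k(m) = zeta_5^(k*m), zeta_5 = exp(2*pi*i/5)):
  irrep \ class  {0} (size 1)  {1} (size 1)    {2} (size 1)    {3} (size 1)    {4} (size 1)  
  chi_0          1             1               1               1               1             
  chi_1          1             exp(2*I*pi/5)   exp(4*I*pi/5)   exp(-4*I*pi/5)  exp(-2*I*pi/5)
  chi_2          1             exp(4*I*pi/5)   exp(-2*I*pi/5)  exp(2*I*pi/5)   exp(-4*I*pi/5)
  chi_3          1             exp(-4*I*pi/5)  exp(2*I*pi/5)   exp(-2*I*pi/5)  exp(4*I*pi/5) 
  chi_4          1             exp(-2*I*pi/5)  exp(-4*I*pi/5)  exp(4*I*pi/5)   exp(2*I*pi/5) 

Spot check: chi_0(2) = zeta_5^(0*2) = zeta_5^0 = 1.

Proof sketch: Z/5Z is abelian, so all 5 irreducible complex representations are 1-dimensional. They are given by chi_k(m) = zeta_5^(k*m) for k = 0,...,4. Row orthogonality: sum_m chi_k(m) conj(chi_l(m)) = 5 * [k = l].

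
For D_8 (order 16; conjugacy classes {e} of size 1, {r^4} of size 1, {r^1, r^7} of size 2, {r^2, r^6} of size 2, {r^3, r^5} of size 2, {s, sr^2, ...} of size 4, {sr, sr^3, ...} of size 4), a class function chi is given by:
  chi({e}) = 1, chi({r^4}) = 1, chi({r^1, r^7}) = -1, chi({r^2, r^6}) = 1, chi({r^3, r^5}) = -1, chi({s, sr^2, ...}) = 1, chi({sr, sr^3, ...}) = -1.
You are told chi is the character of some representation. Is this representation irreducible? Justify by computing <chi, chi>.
Irreducible: <chi, chi> = 1.

Details: <chi, chi> = (1/|G|) sum_C |C| * |chi(C)|^2 = (1/16)[1*|1|^2 + 1*|1|^2 + 2*|-1|^2 + 2*|1|^2 + 2*|-1|^2 + 4*|1|^2 + 4*|-1|^2]
  = (1/16)[(1) + (1) + (2) + (2) + (2) + (4) + (4)] = 16/16 = 1.
A character is irreducible iff <chi, chi> = 1, so this representation is irreducible.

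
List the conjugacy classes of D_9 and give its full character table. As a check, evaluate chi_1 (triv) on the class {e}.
Conjugacy classes: {e} of size 1, {r^1, r^8} of size 2, {r^2, r^7} of size 2, {r^3, r^6} of size 2, {r^4, r^5} of size 2, {s, sr, ..., sr^8} of size 9.
Character table:
  irrep \ class              {e} (size 1)  {r^1, r^8} (size 2)  {r^2, r^7} (size 2)  {r^3, r^6} (size 2)  {r^4, r^5} (size 2)  {s, sr, ..., sr^8} (size 9)
  chi_1 (triv)               1             1                    1                    1                    1                    1                          
  chi_2 (sign: r->1, s->-1)  1             1                    1                    1                    1                    -1                         
  chi_3 (2d, j=1)            2             2*cos(2*pi/9)        2*cos(4*pi/9)        -1                   -2*cos(pi/9)         0                          
  chi_4 (2d, j=2)            2             2*cos(4*pi/9)        -2*cos(pi/9)         -1                   2*cos(2*pi/9)        0                          
  chi_5 (2d, j=3)            2             -1                   -1                   2                    -1                   0                          
  chi_6 (2d, j=4)            2             -2*cos(pi/9)         2*cos(2*pi/9)        -1                   2*cos(4*pi/9)        0                          

Spot check: chi_1 (triv) on {e} = 1.

Why: D_9 has order 2*9 = 18 with 6 conjugacy classes, hence 6 irreducibles. Sum of squared dims 1 + 1 + 4 + 4 + 4 + 4 = 18 = |G|. Linear characters come from the abelianisation; the 2-dimensional irreps have character r^k -> 2*cos(2*pi*j*k/9), reflections -> 0.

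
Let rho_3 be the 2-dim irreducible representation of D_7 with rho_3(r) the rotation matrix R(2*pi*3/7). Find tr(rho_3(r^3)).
chi_{rho_3}(r^3) = 2*cos(2*pi*3*3/7) = -2*cos(3*pi/7)

Justification: rho_3(r^3) is rotation by angle 2*pi*3*3/7, whose trace is 2*cos(2*pi*3*3/7) = -2*cos(3*pi/7).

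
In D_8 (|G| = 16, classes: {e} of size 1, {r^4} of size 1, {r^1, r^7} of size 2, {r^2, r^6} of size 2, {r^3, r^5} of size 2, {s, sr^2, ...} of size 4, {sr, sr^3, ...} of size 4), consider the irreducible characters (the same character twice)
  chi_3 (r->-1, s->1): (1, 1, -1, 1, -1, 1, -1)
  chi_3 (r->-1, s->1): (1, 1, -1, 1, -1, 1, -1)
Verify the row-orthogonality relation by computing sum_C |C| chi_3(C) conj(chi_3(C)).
Sum = 16 = |G| = 16; so <chi_3, chi_3> = 1 (norm-1 confirms irreducibility).

Derivation: Compute term by term over conjugacy classes (|C| * chi_3(C) * conj(chi_3(C))):
  1*(1)*conj(1) + 1*(1)*conj(1) + 2*(-1)*conj(-1) + 2*(1)*conj(1) + 2*(-1)*conj(-1) + 4*(1)*conj(1) + 4*(-1)*conj(-1)
  = (1) + (1) + (2) + (2) + (2) + (4) + (4)
  = 16.
Dividing by |G| = 16 gives 16/16 = 1, matching the row-orthogonality relation <chi_3, chi_3> = [chi_3 = chi_3].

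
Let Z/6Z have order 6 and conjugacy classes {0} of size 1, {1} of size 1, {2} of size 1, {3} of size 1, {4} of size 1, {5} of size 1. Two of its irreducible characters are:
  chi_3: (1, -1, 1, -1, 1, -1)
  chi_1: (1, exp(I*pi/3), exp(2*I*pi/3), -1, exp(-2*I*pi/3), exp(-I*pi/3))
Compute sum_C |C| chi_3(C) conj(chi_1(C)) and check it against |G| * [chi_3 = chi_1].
Sum = 0; so <chi_3, chi_1> = 0 (distinct irreducibles are orthogonal).

Derivation: Compute term by term over conjugacy classes (|C| * chi_3(C) * conj(chi_1(C))):
  1*(1)*conj(1) + 1*(-1)*conj(exp(I*pi/3)) + 1*(1)*conj(exp(2*I*pi/3)) + 1*(-1)*conj(-1) + 1*(1)*conj(exp(-2*I*pi/3)) + 1*(-1)*conj(exp(-I*pi/3))
  = (1) + (-exp(-I*pi/3)) + (exp(-2*I*pi/3)) + (1) + (exp(2*I*pi/3)) + (-exp(I*pi/3))
  = 0.
(Exp terms are combined using exp(i*s)*conj(exp(i*t)) = exp(i*(s-t)), and sums of them are collapsed using the identity that for every m > 1 the m distinct m-th roots of unity sum to 0, e.g. 1 + exp(2*I*pi/3) + exp(-2*I*pi/3) = 0.)
Dividing by |G| = 6 gives 0/6 = 0, matching the row-orthogonality relation <chi_3, chi_1> = [chi_3 = chi_1].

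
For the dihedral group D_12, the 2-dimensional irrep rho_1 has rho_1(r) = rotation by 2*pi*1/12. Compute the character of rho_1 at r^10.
chi_{rho_1}(r^10) = 2*cos(2*pi*1*10/12) = 1

Reasoning: rho_1(r^10) is rotation by angle 2*pi*1*10/12, whose trace is 2*cos(2*pi*1*10/12) = 1.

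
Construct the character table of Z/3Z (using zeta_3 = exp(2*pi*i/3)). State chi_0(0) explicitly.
Character table of Z/3Z (irreps indexed chi_0,...,chi_2 with chi_k(m) = zeta_3^(k*m), zeta_3 = exp(2*pi*i/3)):
  irrep \ class  {0} (size 1)  {1} (size 1)    {2} (size 1)  
  chi_0          1             1               1             
  chi_1          1             exp(2*I*pi/3)   exp(-2*I*pi/3)
  chi_2          1             exp(-2*I*pi/3)  exp(2*I*pi/3) 

Spot check: chi_0(0) = zeta_3^(0*0) = zeta_3^0 = 1.

Derivation: Z/3Z is abelian, so all 3 irreducible complex representations are 1-dimensional. They are given by chi_k(m) = zeta_3^(k*m) for k = 0,...,2. Row orthogonality: sum_m chi_k(m) conj(chi_l(m)) = 3 * [k = l].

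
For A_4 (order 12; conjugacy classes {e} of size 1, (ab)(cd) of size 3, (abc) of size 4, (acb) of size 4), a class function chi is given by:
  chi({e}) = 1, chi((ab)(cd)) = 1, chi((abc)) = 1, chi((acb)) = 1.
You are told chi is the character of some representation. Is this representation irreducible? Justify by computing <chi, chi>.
Irreducible: <chi, chi> = 1.

Reasoning: <chi, chi> = (1/|G|) sum_C |C| * |chi(C)|^2 = (1/12)[1*|1|^2 + 3*|1|^2 + 4*|1|^2 + 4*|1|^2]
  = (1/12)[(1) + (3) + (4) + (4)] = 12/12 = 1.
(Exp terms are combined using exp(i*s)*conj(exp(i*t)) = exp(i*(s-t)), and sums of them are collapsed using the identity that for every m > 1 the m distinct m-th roots of unity sum to 0, e.g. 1 + exp(2*I*pi/3) + exp(-2*I*pi/3) = 0.)
A character is irreducible iff <chi, chi> = 1, so this representation is irreducible.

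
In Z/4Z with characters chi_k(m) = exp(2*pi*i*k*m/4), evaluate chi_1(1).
chi_1(1) = zeta_4^1 = I

Why: chi_1(1) = zeta_4^(1*1) = zeta_4^1. Since zeta_4^4 = 1, this equals zeta_4^1 = exp(2*pi*i*1/4) = I.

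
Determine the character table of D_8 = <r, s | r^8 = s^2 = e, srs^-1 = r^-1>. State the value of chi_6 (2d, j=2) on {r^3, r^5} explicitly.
Conjugacy classes: {e} of size 1, {r^4} of size 1, {r^1, r^7} of size 2, {r^2, r^6} of size 2, {r^3, r^5} of size 2, {s, sr^2, ...} of size 4, {sr, sr^3, ...} of size 4.
Character table:
  irrep \ class              {e} (size 1)  {r^4} (size 1)  {r^1, r^7} (size 2)  {r^2, r^6} (size 2)  {r^3, r^5} (size 2)  {s, sr^2, ...} (size 4)  {sr, sr^3, ...} (size 4)
  chi_1 (triv)               1             1               1                    1                    1                    1                        1                       
  chi_2 (sign: r->1, s->-1)  1             1               1                    1                    1                    -1                       -1                      
  chi_3 (r->-1, s->1)        1             1               -1                   1                    -1                   1                        -1                      
  chi_4 (r->-1, s->-1)       1             1               -1                   1                    -1                   -1                       1                       
  chi_5 (2d, j=1)            2             -2              sqrt(2)              0                    -sqrt(2)             0                        0                       
  chi_6 (2d, j=2)            2             2               0                    -2                   0                    0                        0                       
  chi_7 (2d, j=3)            2             -2              -sqrt(2)             0                    sqrt(2)              0                        0                       

Spot check: chi_6 (2d, j=2) on {r^3, r^5} = 0.

Reasoning: D_8 has order 2*8 = 16 with 7 conjugacy classes, hence 7 irreducibles. Sum of squared dims 1 + 1 + 1 + 1 + 4 + 4 + 4 = 16 = |G|. Linear characters come from the abelianisation; the 2-dimensional irreps have character r^k -> 2*cos(2*pi*j*k/8), reflections -> 0.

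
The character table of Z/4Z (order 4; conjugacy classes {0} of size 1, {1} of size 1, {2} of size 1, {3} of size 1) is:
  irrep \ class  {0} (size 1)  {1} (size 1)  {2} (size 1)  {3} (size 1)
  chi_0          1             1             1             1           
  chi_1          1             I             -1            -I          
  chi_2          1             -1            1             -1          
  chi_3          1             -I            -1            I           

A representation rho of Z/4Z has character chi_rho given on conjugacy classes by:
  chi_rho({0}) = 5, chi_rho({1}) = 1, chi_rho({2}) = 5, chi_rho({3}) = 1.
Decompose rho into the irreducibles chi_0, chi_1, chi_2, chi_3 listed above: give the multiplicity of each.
Multiplicities: chi_0: 3, chi_1: 0, chi_2: 2, chi_3: 0.

Derivation: Use <chi_rho, chi> = (1/|G|) sum_C |C| * chi_rho(C) * conj(chi(C)) with |G| = 4 for each irreducible chi in the table:
  <chi_rho, chi_0> = (1/4)[1*(5)*conj(1) + 1*(1)*conj(1) + 1*(5)*conj(1) + 1*(1)*conj(1)]
      = (1/4)[(5) + (1) + (5) + (1)] = 12/4 = 3
  <chi_rho, chi_1> = (1/4)[1*(5)*conj(1) + 1*(1)*conj(I) + 1*(5)*conj(-1) + 1*(1)*conj(-I)]
      = (1/4)[(5) + (-I) + (-5) + (I)] = 0/4 = 0
  <chi_rho, chi_2> = (1/4)[1*(5)*conj(1) + 1*(1)*conj(-1) + 1*(5)*conj(1) + 1*(1)*conj(-1)]
      = (1/4)[(5) + (-1) + (5) + (-1)] = 8/4 = 2
  <chi_rho, chi_3> = (1/4)[1*(5)*conj(1) + 1*(1)*conj(-I) + 1*(5)*conj(-1) + 1*(1)*conj(I)]
      = (1/4)[(5) + (I) + (-5) + (-I)] = 0/4 = 0
(Exp terms are combined using exp(i*s)*conj(exp(i*t)) = exp(i*(s-t)), and sums of them are collapsed using the identity that for every m > 1 the m distinct m-th roots of unity sum to 0, e.g. 1 + exp(2*I*pi/3) + exp(-2*I*pi/3) = 0.)
Dimension check: dim(rho) = sum (mult * dim) = 3*1 + 0*1 + 2*1 + 0*1 = 5 = chi_rho(e) = 5.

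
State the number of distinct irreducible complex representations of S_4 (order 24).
5

Proof sketch: The number of irreducible complex representations of a finite group equals its number of conjugacy classes. Conjugacy classes in S_4 correspond to cycle types, i.e. partitions of 4; there are p(4) = 5 of them, so S_4 (order 24) has exactly 5 irreducible complex representations.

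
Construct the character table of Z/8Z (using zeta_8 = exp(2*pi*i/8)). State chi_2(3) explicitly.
Character table of Z/8Z (irreps indexed chi_0,...,chi_7 with chi_k(m) = zeta_8^(k*m), zeta_8 = exp(2*pi*i/8)):
  irrep \ class  {0} (size 1)  {1} (size 1)    {2} (size 1)  {3} (size 1)    {4} (size 1)  {5} (size 1)    {6} (size 1)  {7} (size 1)  
  chi_0          1             1               1             1               1             1               1             1             
  chi_1          1             exp(I*pi/4)     I             exp(3*I*pi/4)   -1            exp(-3*I*pi/4)  -I            exp(-I*pi/4)  
  chi_2          1             I               -1            -I              1             I               -1            -I            
  chi_3          1             exp(3*I*pi/4)   -I            exp(I*pi/4)     -1            exp(-I*pi/4)    I             exp(-3*I*pi/4)
  chi_4          1             -1              1             -1              1             -1              1             -1            
  chi_5          1             exp(-3*I*pi/4)  I             exp(-I*pi/4)    -1            exp(I*pi/4)     -I            exp(3*I*pi/4) 
  chi_6          1             -I              -1            I               1             -I              -1            I             
  chi_7          1             exp(-I*pi/4)    -I            exp(-3*I*pi/4)  -1            exp(3*I*pi/4)   I             exp(I*pi/4)   

Spot check: chi_2(3) = zeta_8^(2*3) = zeta_8^6 = -I.

Working: Z/8Z is abelian, so all 8 irreducible complex representations are 1-dimensional. They are given by chi_k(m) = zeta_8^(k*m) for k = 0,...,7. Row orthogonality: sum_m chi_k(m) conj(chi_l(m)) = 8 * [k = l].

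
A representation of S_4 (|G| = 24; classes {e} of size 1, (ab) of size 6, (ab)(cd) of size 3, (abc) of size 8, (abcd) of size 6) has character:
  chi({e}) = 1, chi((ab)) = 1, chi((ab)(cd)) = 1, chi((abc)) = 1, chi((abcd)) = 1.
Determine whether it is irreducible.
Irreducible: <chi, chi> = 1.

Argument: <chi, chi> = (1/|G|) sum_C |C| * |chi(C)|^2 = (1/24)[1*|1|^2 + 6*|1|^2 + 3*|1|^2 + 8*|1|^2 + 6*|1|^2]
  = (1/24)[(1) + (6) + (3) + (8) + (6)] = 24/24 = 1.
A character is irreducible iff <chi, chi> = 1, so this representation is irreducible.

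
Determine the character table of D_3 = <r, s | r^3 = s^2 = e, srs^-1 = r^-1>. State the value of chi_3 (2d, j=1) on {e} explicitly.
Conjugacy classes: {e} of size 1, {r^1, r^2} of size 2, {s, sr, ..., sr^2} of size 3.
Character table:
  irrep \ class              {e} (size 1)  {r^1, r^2} (size 2)  {s, sr, ..., sr^2} (size 3)
  chi_1 (triv)               1             1                    1                          
  chi_2 (sign: r->1, s->-1)  1             1                    -1                         
  chi_3 (2d, j=1)            2             -1                   0                          

Spot check: chi_3 (2d, j=1) on {e} = 2.

Reasoning: D_3 has order 2*3 = 6 with 3 conjugacy classes, hence 3 irreducibles. Sum of squared dims 1 + 1 + 4 = 6 = |G|. Linear characters come from the abelianisation; the 2-dimensional irreps have character r^k -> 2*cos(2*pi*j*k/3), reflections -> 0.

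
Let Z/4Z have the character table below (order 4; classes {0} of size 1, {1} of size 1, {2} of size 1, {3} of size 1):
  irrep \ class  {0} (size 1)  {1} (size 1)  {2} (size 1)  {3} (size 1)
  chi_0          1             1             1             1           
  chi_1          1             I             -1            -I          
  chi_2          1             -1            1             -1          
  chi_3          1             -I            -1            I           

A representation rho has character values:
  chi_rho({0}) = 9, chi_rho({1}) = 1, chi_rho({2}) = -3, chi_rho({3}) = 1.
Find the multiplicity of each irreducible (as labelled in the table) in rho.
Multiplicities: chi_0: 2, chi_1: 3, chi_2: 1, chi_3: 3.

Solution. Use <chi_rho, chi> = (1/|G|) sum_C |C| * chi_rho(C) * conj(chi(C)) with |G| = 4 for each irreducible chi in the table:
  <chi_rho, chi_0> = (1/4)[1*(9)*conj(1) + 1*(1)*conj(1) + 1*(-3)*conj(1) + 1*(1)*conj(1)]
      = (1/4)[(9) + (1) + (-3) + (1)] = 8/4 = 2
  <chi_rho, chi_1> = (1/4)[1*(9)*conj(1) + 1*(1)*conj(I) + 1*(-3)*conj(-1) + 1*(1)*conj(-I)]
      = (1/4)[(9) + (-I) + (3) + (I)] = 12/4 = 3
  <chi_rho, chi_2> = (1/4)[1*(9)*conj(1) + 1*(1)*conj(-1) + 1*(-3)*conj(1) + 1*(1)*conj(-1)]
      = (1/4)[(9) + (-1) + (-3) + (-1)] = 4/4 = 1
  <chi_rho, chi_3> = (1/4)[1*(9)*conj(1) + 1*(1)*conj(-I) + 1*(-3)*conj(-1) + 1*(1)*conj(I)]
      = (1/4)[(9) + (I) + (3) + (-I)] = 12/4 = 3
(Exp terms are combined using exp(i*s)*conj(exp(i*t)) = exp(i*(s-t)), and sums of them are collapsed using the identity that for every m > 1 the m distinct m-th roots of unity sum to 0, e.g. 1 + exp(2*I*pi/3) + exp(-2*I*pi/3) = 0.)
Dimension check: dim(rho) = sum (mult * dim) = 2*1 + 3*1 + 1*1 + 3*1 = 9 = chi_rho(e) = 9.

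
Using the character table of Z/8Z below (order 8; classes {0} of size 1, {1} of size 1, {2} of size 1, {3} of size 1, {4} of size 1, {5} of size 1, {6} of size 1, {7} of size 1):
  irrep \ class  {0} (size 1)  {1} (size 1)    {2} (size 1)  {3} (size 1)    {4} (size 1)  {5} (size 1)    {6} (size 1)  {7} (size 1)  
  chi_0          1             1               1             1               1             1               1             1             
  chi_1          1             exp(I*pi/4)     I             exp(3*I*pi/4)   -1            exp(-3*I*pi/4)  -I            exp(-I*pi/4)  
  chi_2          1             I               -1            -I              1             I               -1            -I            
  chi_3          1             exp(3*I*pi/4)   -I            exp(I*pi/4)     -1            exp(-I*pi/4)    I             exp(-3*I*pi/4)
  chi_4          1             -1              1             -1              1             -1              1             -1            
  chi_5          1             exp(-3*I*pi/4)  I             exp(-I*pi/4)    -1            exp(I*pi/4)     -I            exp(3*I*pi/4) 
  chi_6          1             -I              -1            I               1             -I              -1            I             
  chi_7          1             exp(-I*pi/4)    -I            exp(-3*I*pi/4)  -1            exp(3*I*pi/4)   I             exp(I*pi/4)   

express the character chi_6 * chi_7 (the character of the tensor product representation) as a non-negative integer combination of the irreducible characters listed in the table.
chi_6 tensor chi_7 = chi_5 (all other irreducibles have multiplicity 0).

Working: The character of a tensor product is the pointwise product (chi_6 * chi_7)(C) = chi_6(C) * chi_7(C):
  {0}: (1)*(1), {1}: (-I)*(exp(-I*pi/4)), {2}: (-1)*(-I), {3}: (I)*(exp(-3*I*pi/4)), {4}: (1)*(-1), {5}: (-I)*(exp(3*I*pi/4)), {6}: (-1)*(I), {7}: (I)*(exp(I*pi/4))
so (chi_6 * chi_7) takes values
  {0} -> 1, {1} -> -exp(I*pi/4), {2} -> I, {3} -> exp(-I*pi/4), {4} -> -1, {5} -> -exp(-3*I*pi/4), {6} -> -I, {7} -> exp(3*I*pi/4).
Now take the inner product of this character with each irreducible chi from the table, <chi_6*chi_7, chi> = (1/8) sum_C |C| (chi_6*chi_7)(C) conj(chi(C)):
  <chi_6*chi_7, chi_0> = (1/8)[1*(1)*conj(1) + 1*(-exp(I*pi/4))*conj(1) + 1*(I)*conj(1) + 1*(exp(-I*pi/4))*conj(1) + 1*(-1)*conj(1) + 1*(-exp(-3*I*pi/4))*conj(1) + 1*(-I)*conj(1) + 1*(exp(3*I*pi/4))*conj(1)]
      = (1/8)[(1) + (-exp(I*pi/4)) + (I) + (exp(-I*pi/4)) + (-1) + (-exp(-3*I*pi/4)) + (-I) + (exp(3*I*pi/4))] = 0/8 = 0
  <chi_6*chi_7, chi_1> = (1/8)[1*(1)*conj(1) + 1*(-exp(I*pi/4))*conj(exp(I*pi/4)) + 1*(I)*conj(I) + 1*(exp(-I*pi/4))*conj(exp(3*I*pi/4)) + 1*(-1)*conj(-1) + 1*(-exp(-3*I*pi/4))*conj(exp(-3*I*pi/4)) + 1*(-I)*conj(-I) + 1*(exp(3*I*pi/4))*conj(exp(-I*pi/4))]
      = (1/8)[(1) + (-1) + (1) + (-1) + (1) + (-1) + (1) + (-1)] = 0/8 = 0
  <chi_6*chi_7, chi_2> = (1/8)[1*(1)*conj(1) + 1*(-exp(I*pi/4))*conj(I) + 1*(I)*conj(-1) + 1*(exp(-I*pi/4))*conj(-I) + 1*(-1)*conj(1) + 1*(-exp(-3*I*pi/4))*conj(I) + 1*(-I)*conj(-1) + 1*(exp(3*I*pi/4))*conj(-I)]
      = (1/8)[(1) + (exp(3*I*pi/4)) + (-I) + (exp(I*pi/4)) + (-1) + (exp(-I*pi/4)) + (I) + (exp(-3*I*pi/4))] = 0/8 = 0
  <chi_6*chi_7, chi_3> = (1/8)[1*(1)*conj(1) + 1*(-exp(I*pi/4))*conj(exp(3*I*pi/4)) + 1*(I)*conj(-I) + 1*(exp(-I*pi/4))*conj(exp(I*pi/4)) + 1*(-1)*conj(-1) + 1*(-exp(-3*I*pi/4))*conj(exp(-I*pi/4)) + 1*(-I)*conj(I) + 1*(exp(3*I*pi/4))*conj(exp(-3*I*pi/4))]
      = (1/8)[(1) + (I) + (-1) + (-I) + (1) + (I) + (-1) + (-I)] = 0/8 = 0
  <chi_6*chi_7, chi_4> = (1/8)[1*(1)*conj(1) + 1*(-exp(I*pi/4))*conj(-1) + 1*(I)*conj(1) + 1*(exp(-I*pi/4))*conj(-1) + 1*(-1)*conj(1) + 1*(-exp(-3*I*pi/4))*conj(-1) + 1*(-I)*conj(1) + 1*(exp(3*I*pi/4))*conj(-1)]
      = (1/8)[(1) + (exp(I*pi/4)) + (I) + (-exp(-I*pi/4)) + (-1) + (exp(-3*I*pi/4)) + (-I) + (-exp(3*I*pi/4))] = 0/8 = 0
  <chi_6*chi_7, chi_5> = (1/8)[1*(1)*conj(1) + 1*(-exp(I*pi/4))*conj(exp(-3*I*pi/4)) + 1*(I)*conj(I) + 1*(exp(-I*pi/4))*conj(exp(-I*pi/4)) + 1*(-1)*conj(-1) + 1*(-exp(-3*I*pi/4))*conj(exp(I*pi/4)) + 1*(-I)*conj(-I) + 1*(exp(3*I*pi/4))*conj(exp(3*I*pi/4))]
      = (1/8)[(1) + (1) + (1) + (1) + (1) + (1) + (1) + (1)] = 8/8 = 1
  <chi_6*chi_7, chi_6> = (1/8)[1*(1)*conj(1) + 1*(-exp(I*pi/4))*conj(-I) + 1*(I)*conj(-1) + 1*(exp(-I*pi/4))*conj(I) + 1*(-1)*conj(1) + 1*(-exp(-3*I*pi/4))*conj(-I) + 1*(-I)*conj(-1) + 1*(exp(3*I*pi/4))*conj(I)]
      = (1/8)[(1) + (-exp(3*I*pi/4)) + (-I) + (-exp(I*pi/4)) + (-1) + (-exp(-I*pi/4)) + (I) + (-exp(-3*I*pi/4))] = 0/8 = 0
  <chi_6*chi_7, chi_7> = (1/8)[1*(1)*conj(1) + 1*(-exp(I*pi/4))*conj(exp(-I*pi/4)) + 1*(I)*conj(-I) + 1*(exp(-I*pi/4))*conj(exp(-3*I*pi/4)) + 1*(-1)*conj(-1) + 1*(-exp(-3*I*pi/4))*conj(exp(3*I*pi/4)) + 1*(-I)*conj(I) + 1*(exp(3*I*pi/4))*conj(exp(I*pi/4))]
      = (1/8)[(1) + (-I) + (-1) + (I) + (1) + (-I) + (-1) + (I)] = 0/8 = 0
(Exp terms are combined using exp(i*s)*conj(exp(i*t)) = exp(i*(s-t)), and sums of them are collapsed using the identity that for every m > 1 the m distinct m-th roots of unity sum to 0, e.g. 1 + exp(2*I*pi/3) + exp(-2*I*pi/3) = 0.)
Hence the multiplicities are chi_5: 1. Dimension check: dim(chi_6)*dim(chi_7) = 1*1 = 1 and sum (mult * dim) = 1*1 = 1.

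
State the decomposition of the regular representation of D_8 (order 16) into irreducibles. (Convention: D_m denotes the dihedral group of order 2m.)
Each irreducible V_i of dimension d_i appears with multiplicity d_i, i.e. rho_reg = (direct sum over all irreducibles V_i) d_i V_i. The irreducible dimensions for D_8 are 1, 1, 1, 1, 2, 2, 2: 4 irreducibles of dimension 1, each with multiplicity 1; 3 irreducibles of dimension 2, each with multiplicity 2. Total dimension 4*1*1 + 3*2*2 = 16 = |G|.

Reasoning: General theorem: in the regular representation of a finite group G, each irreducible appears with multiplicity equal to its dimension. Check: dim(rho_reg) = sum d_i^2 = 1 + 1 + 1 + 1 + 4 + 4 + 4 = 16 = |G|.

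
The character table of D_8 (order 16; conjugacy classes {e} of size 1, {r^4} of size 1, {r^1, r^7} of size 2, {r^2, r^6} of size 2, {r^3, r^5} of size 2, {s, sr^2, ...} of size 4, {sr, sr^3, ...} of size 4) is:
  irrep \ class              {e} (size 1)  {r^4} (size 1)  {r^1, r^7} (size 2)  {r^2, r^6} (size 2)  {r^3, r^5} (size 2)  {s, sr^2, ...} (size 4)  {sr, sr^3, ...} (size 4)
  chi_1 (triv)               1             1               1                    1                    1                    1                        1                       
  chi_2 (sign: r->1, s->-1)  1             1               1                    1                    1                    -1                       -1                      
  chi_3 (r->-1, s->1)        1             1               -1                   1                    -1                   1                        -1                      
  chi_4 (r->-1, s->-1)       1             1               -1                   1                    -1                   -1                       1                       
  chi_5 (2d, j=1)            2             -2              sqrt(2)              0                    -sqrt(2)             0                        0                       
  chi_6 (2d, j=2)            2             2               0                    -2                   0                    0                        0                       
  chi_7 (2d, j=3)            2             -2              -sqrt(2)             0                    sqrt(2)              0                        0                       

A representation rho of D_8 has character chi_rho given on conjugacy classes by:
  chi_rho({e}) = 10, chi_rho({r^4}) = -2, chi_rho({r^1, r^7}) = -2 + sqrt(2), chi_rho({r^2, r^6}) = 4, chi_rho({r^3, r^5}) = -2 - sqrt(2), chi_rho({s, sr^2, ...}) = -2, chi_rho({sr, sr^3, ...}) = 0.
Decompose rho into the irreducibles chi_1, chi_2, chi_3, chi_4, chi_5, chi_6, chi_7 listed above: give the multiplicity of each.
Multiplicities: chi_1: 0, chi_2: 1, chi_3: 1, chi_4: 2, chi_5: 2, chi_6: 0, chi_7: 1.

Derivation: Use <chi_rho, chi> = (1/|G|) sum_C |C| * chi_rho(C) * conj(chi(C)) with |G| = 16 for each irreducible chi in the table:
  <chi_rho, chi_1> = (1/16)[1*(10)*conj(1) + 1*(-2)*conj(1) + 2*(-2 + sqrt(2))*conj(1) + 2*(4)*conj(1) + 2*(-2 - sqrt(2))*conj(1) + 4*(-2)*conj(1) + 4*(0)*conj(1)]
      = (1/16)[(10) + (-2) + (-4 + 2*sqrt(2)) + (8) + (-4 - 2*sqrt(2)) + (-8) + (0)] = 0/16 = 0
  <chi_rho, chi_2> = (1/16)[1*(10)*conj(1) + 1*(-2)*conj(1) + 2*(-2 + sqrt(2))*conj(1) + 2*(4)*conj(1) + 2*(-2 - sqrt(2))*conj(1) + 4*(-2)*conj(-1) + 4*(0)*conj(-1)]
      = (1/16)[(10) + (-2) + (-4 + 2*sqrt(2)) + (8) + (-4 - 2*sqrt(2)) + (8) + (0)] = 16/16 = 1
  <chi_rho, chi_3> = (1/16)[1*(10)*conj(1) + 1*(-2)*conj(1) + 2*(-2 + sqrt(2))*conj(-1) + 2*(4)*conj(1) + 2*(-2 - sqrt(2))*conj(-1) + 4*(-2)*conj(1) + 4*(0)*conj(-1)]
      = (1/16)[(10) + (-2) + (4 - 2*sqrt(2)) + (8) + (2*sqrt(2) + 4) + (-8) + (0)] = 16/16 = 1
  <chi_rho, chi_4> = (1/16)[1*(10)*conj(1) + 1*(-2)*conj(1) + 2*(-2 + sqrt(2))*conj(-1) + 2*(4)*conj(1) + 2*(-2 - sqrt(2))*conj(-1) + 4*(-2)*conj(-1) + 4*(0)*conj(1)]
      = (1/16)[(10) + (-2) + (4 - 2*sqrt(2)) + (8) + (2*sqrt(2) + 4) + (8) + (0)] = 32/16 = 2
  <chi_rho, chi_5> = (1/16)[1*(10)*conj(2) + 1*(-2)*conj(-2) + 2*(-2 + sqrt(2))*conj(sqrt(2)) + 2*(4)*conj(0) + 2*(-2 - sqrt(2))*conj(-sqrt(2)) + 4*(-2)*conj(0) + 4*(0)*conj(0)]
      = (1/16)[(20) + (4) + (4 - 4*sqrt(2)) + (0) + (4 + 4*sqrt(2)) + (0) + (0)] = 32/16 = 2
  <chi_rho, chi_6> = (1/16)[1*(10)*conj(2) + 1*(-2)*conj(2) + 2*(-2 + sqrt(2))*conj(0) + 2*(4)*conj(-2) + 2*(-2 - sqrt(2))*conj(0) + 4*(-2)*conj(0) + 4*(0)*conj(0)]
      = (1/16)[(20) + (-4) + (0) + (-16) + (0) + (0) + (0)] = 0/16 = 0
  <chi_rho, chi_7> = (1/16)[1*(10)*conj(2) + 1*(-2)*conj(-2) + 2*(-2 + sqrt(2))*conj(-sqrt(2)) + 2*(4)*conj(0) + 2*(-2 - sqrt(2))*conj(sqrt(2)) + 4*(-2)*conj(0) + 4*(0)*conj(0)]
      = (1/16)[(20) + (4) + (-4 + 4*sqrt(2)) + (0) + (-4*sqrt(2) - 4) + (0) + (0)] = 16/16 = 1
Dimension check: dim(rho) = sum (mult * dim) = 0*1 + 1*1 + 1*1 + 2*1 + 2*2 + 0*2 + 1*2 = 10 = chi_rho(e) = 10.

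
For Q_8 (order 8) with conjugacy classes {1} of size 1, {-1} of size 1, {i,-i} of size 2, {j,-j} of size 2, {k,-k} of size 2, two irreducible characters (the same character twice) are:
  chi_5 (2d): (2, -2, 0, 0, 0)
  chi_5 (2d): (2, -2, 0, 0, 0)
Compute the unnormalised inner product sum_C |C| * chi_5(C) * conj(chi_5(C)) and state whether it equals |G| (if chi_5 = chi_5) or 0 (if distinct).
Sum = 8 = |G| = 8; so <chi_5, chi_5> = 1 (norm-1 confirms irreducibility).

Derivation: Compute term by term over conjugacy classes (|C| * chi_5(C) * conj(chi_5(C))):
  1*(2)*conj(2) + 1*(-2)*conj(-2) + 2*(0)*conj(0) + 2*(0)*conj(0) + 2*(0)*conj(0)
  = (4) + (4) + (0) + (0) + (0)
  = 8.
Dividing by |G| = 8 gives 8/8 = 1, matching the row-orthogonality relation <chi_5, chi_5> = [chi_5 = chi_5].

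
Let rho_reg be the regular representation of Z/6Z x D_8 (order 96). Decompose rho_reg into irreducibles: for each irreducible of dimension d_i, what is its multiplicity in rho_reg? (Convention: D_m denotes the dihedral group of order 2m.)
Each irreducible V_i of dimension d_i appears with multiplicity d_i, i.e. rho_reg = (direct sum over all irreducibles V_i) d_i V_i. The irreducible dimensions for Z/6Z x D_8 are 1, 1, 1, 1, 1, 1, 1, 1, 1, 1, 1, 1, 1, 1, 1, 1, 1, 1, 1, 1, 1, 1, 1, 1, 2, 2, 2, 2, 2, 2, 2, 2, 2, 2, 2, 2, 2, 2, 2, 2, 2, 2: 24 irreducibles of dimension 1, each with multiplicity 1; 18 irreducibles of dimension 2, each with multiplicity 2. Total dimension 24*1*1 + 18*2*2 = 96 = |G|.

Argument: General theorem: in the regular representation of a finite group G, each irreducible appears with multiplicity equal to its dimension. Check: dim(rho_reg) = sum d_i^2 = 1 + 1 + 1 + 1 + 1 + 1 + 1 + 1 + 1 + 1 + 1 + 1 + 1 + 1 + 1 + 1 + 1 + 1 + 1 + 1 + 1 + 1 + 1 + 1 + 4 + 4 + 4 + 4 + 4 + 4 + 4 + 4 + 4 + 4 + 4 + 4 + 4 + 4 + 4 + 4 + 4 + 4 = 96 = |G|.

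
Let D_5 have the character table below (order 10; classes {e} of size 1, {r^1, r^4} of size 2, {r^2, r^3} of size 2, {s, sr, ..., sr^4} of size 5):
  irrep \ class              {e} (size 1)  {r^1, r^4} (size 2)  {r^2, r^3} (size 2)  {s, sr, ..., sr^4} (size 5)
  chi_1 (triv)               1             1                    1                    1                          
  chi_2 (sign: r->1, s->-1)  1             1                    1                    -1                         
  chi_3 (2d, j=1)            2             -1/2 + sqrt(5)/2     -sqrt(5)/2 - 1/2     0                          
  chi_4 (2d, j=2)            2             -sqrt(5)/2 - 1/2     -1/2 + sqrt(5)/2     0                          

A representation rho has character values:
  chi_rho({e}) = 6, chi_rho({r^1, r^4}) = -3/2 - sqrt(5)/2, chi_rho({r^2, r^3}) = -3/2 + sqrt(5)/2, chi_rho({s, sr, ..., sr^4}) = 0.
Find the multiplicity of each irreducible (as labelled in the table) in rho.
Multiplicities: chi_1: 0, chi_2: 0, chi_3: 1, chi_4: 2.

Justification: Use <chi_rho, chi> = (1/|G|) sum_C |C| * chi_rho(C) * conj(chi(C)) with |G| = 10 for each irreducible chi in the table:
  <chi_rho, chi_1> = (1/10)[1*(6)*conj(1) + 2*(-3/2 - sqrt(5)/2)*conj(1) + 2*(-3/2 + sqrt(5)/2)*conj(1) + 5*(0)*conj(1)]
      = (1/10)[(6) + (-3 - sqrt(5)) + (-3 + sqrt(5)) + (0)] = 0/10 = 0
  <chi_rho, chi_2> = (1/10)[1*(6)*conj(1) + 2*(-3/2 - sqrt(5)/2)*conj(1) + 2*(-3/2 + sqrt(5)/2)*conj(1) + 5*(0)*conj(-1)]
      = (1/10)[(6) + (-3 - sqrt(5)) + (-3 + sqrt(5)) + (0)] = 0/10 = 0
  <chi_rho, chi_3> = (1/10)[1*(6)*conj(2) + 2*(-3/2 - sqrt(5)/2)*conj(-1/2 + sqrt(5)/2) + 2*(-3/2 + sqrt(5)/2)*conj(-sqrt(5)/2 - 1/2) + 5*(0)*conj(0)]
      = (1/10)[(12) + (-sqrt(5) - 1) + (-1 + sqrt(5)) + (0)] = 10/10 = 1
  <chi_rho, chi_4> = (1/10)[1*(6)*conj(2) + 2*(-3/2 - sqrt(5)/2)*conj(-sqrt(5)/2 - 1/2) + 2*(-3/2 + sqrt(5)/2)*conj(-1/2 + sqrt(5)/2) + 5*(0)*conj(0)]
      = (1/10)[(12) + (4 + 2*sqrt(5)) + (4 - 2*sqrt(5)) + (0)] = 20/10 = 2
Dimension check: dim(rho) = sum (mult * dim) = 0*1 + 0*1 + 1*2 + 2*2 = 6 = chi_rho(e) = 6.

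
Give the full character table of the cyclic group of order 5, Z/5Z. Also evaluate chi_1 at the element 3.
Character table of Z/5Z (irreps indexed chi_0,...,chi_4 with chi_k(m) = zeta_5^(k*m), zeta_5 = exp(2*pi*i/5)):
  irrep \ class  {0} (size 1)  {1} (size 1)    {2} (size 1)    {3} (size 1)    {4} (size 1)  
  chi_0          1             1               1               1               1             
  chi_1          1             exp(2*I*pi/5)   exp(4*I*pi/5)   exp(-4*I*pi/5)  exp(-2*I*pi/5)
  chi_2          1             exp(4*I*pi/5)   exp(-2*I*pi/5)  exp(2*I*pi/5)   exp(-4*I*pi/5)
  chi_3          1             exp(-4*I*pi/5)  exp(2*I*pi/5)   exp(-2*I*pi/5)  exp(4*I*pi/5) 
  chi_4          1             exp(-2*I*pi/5)  exp(-4*I*pi/5)  exp(4*I*pi/5)   exp(2*I*pi/5) 

Spot check: chi_1(3) = zeta_5^(1*3) = zeta_5^3 = exp(-4*I*pi/5).

Justification: Z/5Z is abelian, so all 5 irreducible complex representations are 1-dimensional. They are given by chi_k(m) = zeta_5^(k*m) for k = 0,...,4. Row orthogonality: sum_m chi_k(m) conj(chi_l(m)) = 5 * [k = l].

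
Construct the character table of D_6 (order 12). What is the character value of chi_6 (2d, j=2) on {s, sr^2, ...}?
Conjugacy classes: {e} of size 1, {r^3} of size 1, {r^1, r^5} of size 2, {r^2, r^4} of size 2, {s, sr^2, ...} of size 3, {sr, sr^3, ...} of size 3.
Character table:
  irrep \ class              {e} (size 1)  {r^3} (size 1)  {r^1, r^5} (size 2)  {r^2, r^4} (size 2)  {s, sr^2, ...} (size 3)  {sr, sr^3, ...} (size 3)
  chi_1 (triv)               1             1               1                    1                    1                        1                       
  chi_2 (sign: r->1, s->-1)  1             1               1                    1                    -1                       -1                      
  chi_3 (r->-1, s->1)        1             -1              -1                   1                    1                        -1                      
  chi_4 (r->-1, s->-1)       1             -1              -1                   1                    -1                       1                       
  chi_5 (2d, j=1)            2             -2              1                    -1                   0                        0                       
  chi_6 (2d, j=2)            2             2               -1                   -1                   0                        0                       

Spot check: chi_6 (2d, j=2) on {s, sr^2, ...} = 0.

Solution. D_6 has order 2*6 = 12 with 6 conjugacy classes, hence 6 irreducibles. Sum of squared dims 1 + 1 + 1 + 1 + 4 + 4 = 12 = |G|. Linear characters come from the abelianisation; the 2-dimensional irreps have character r^k -> 2*cos(2*pi*j*k/6), reflections -> 0.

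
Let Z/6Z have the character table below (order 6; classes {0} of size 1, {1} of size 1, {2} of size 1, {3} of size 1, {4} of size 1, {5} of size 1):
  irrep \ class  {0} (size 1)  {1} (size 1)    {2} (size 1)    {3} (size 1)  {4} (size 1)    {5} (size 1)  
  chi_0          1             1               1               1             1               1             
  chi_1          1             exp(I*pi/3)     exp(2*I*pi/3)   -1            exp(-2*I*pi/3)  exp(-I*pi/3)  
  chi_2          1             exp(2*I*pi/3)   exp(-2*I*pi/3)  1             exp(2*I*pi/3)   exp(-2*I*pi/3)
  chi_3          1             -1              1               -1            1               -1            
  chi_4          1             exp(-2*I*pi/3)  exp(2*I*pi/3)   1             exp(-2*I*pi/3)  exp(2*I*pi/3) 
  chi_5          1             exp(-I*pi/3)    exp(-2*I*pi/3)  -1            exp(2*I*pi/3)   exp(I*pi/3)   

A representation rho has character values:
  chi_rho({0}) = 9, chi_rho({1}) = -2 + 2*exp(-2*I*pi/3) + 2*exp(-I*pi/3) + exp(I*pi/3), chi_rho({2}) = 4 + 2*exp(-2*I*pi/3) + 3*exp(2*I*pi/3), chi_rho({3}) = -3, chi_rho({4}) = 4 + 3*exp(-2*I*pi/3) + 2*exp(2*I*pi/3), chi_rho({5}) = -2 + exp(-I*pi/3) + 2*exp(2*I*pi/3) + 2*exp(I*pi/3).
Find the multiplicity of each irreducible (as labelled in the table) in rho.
Multiplicities: chi_0: 1, chi_1: 1, chi_2: 0, chi_3: 3, chi_4: 2, chi_5: 2.

Argument: Use <chi_rho, chi> = (1/|G|) sum_C |C| * chi_rho(C) * conj(chi(C)) with |G| = 6 for each irreducible chi in the table:
  <chi_rho, chi_0> = (1/6)[1*(9)*conj(1) + 1*(-2 + 2*exp(-2*I*pi/3) + 2*exp(-I*pi/3) + exp(I*pi/3))*conj(1) + 1*(4 + 2*exp(-2*I*pi/3) + 3*exp(2*I*pi/3))*conj(1) + 1*(-3)*conj(1) + 1*(4 + 3*exp(-2*I*pi/3) + 2*exp(2*I*pi/3))*conj(1) + 1*(-2 + exp(-I*pi/3) + 2*exp(2*I*pi/3) + 2*exp(I*pi/3))*conj(1)]
      = (1/6)[(9) + (-2 + 2*exp(-2*I*pi/3) + 2*exp(-I*pi/3) + exp(I*pi/3)) + (4 + 2*exp(-2*I*pi/3) + 3*exp(2*I*pi/3)) + (-3) + (4 + 3*exp(-2*I*pi/3) + 2*exp(2*I*pi/3)) + (-2 + exp(-I*pi/3) + 2*exp(2*I*pi/3) + 2*exp(I*pi/3))] = 6/6 = 1
  <chi_rho, chi_1> = (1/6)[1*(9)*conj(1) + 1*(-2 + 2*exp(-2*I*pi/3) + 2*exp(-I*pi/3) + exp(I*pi/3))*conj(exp(I*pi/3)) + 1*(4 + 2*exp(-2*I*pi/3) + 3*exp(2*I*pi/3))*conj(exp(2*I*pi/3)) + 1*(-3)*conj(-1) + 1*(4 + 3*exp(-2*I*pi/3) + 2*exp(2*I*pi/3))*conj(exp(-2*I*pi/3)) + 1*(-2 + exp(-I*pi/3) + 2*exp(2*I*pi/3) + 2*exp(I*pi/3))*conj(exp(-I*pi/3))]
      = (1/6)[(9) + (-3) + (3 + 4*exp(-2*I*pi/3) + 2*exp(2*I*pi/3)) + (3) + (3 + 2*exp(-2*I*pi/3) + 4*exp(2*I*pi/3)) + (-3)] = 6/6 = 1
  <chi_rho, chi_2> = (1/6)[1*(9)*conj(1) + 1*(-2 + 2*exp(-2*I*pi/3) + 2*exp(-I*pi/3) + exp(I*pi/3))*conj(exp(2*I*pi/3)) + 1*(4 + 2*exp(-2*I*pi/3) + 3*exp(2*I*pi/3))*conj(exp(-2*I*pi/3)) + 1*(-3)*conj(1) + 1*(4 + 3*exp(-2*I*pi/3) + 2*exp(2*I*pi/3))*conj(exp(2*I*pi/3)) + 1*(-2 + exp(-I*pi/3) + 2*exp(2*I*pi/3) + 2*exp(I*pi/3))*conj(exp(-2*I*pi/3))]
      = (1/6)[(9) + (-2 + exp(-I*pi/3) + 2*exp(2*I*pi/3) - 2*exp(-2*I*pi/3)) + (2 + 3*exp(-2*I*pi/3) + 4*exp(2*I*pi/3)) + (-3) + (2 + 4*exp(-2*I*pi/3) + 3*exp(2*I*pi/3)) + (-2 + 2*exp(-2*I*pi/3) - 2*exp(2*I*pi/3) + exp(I*pi/3))] = 0/6 = 0
  <chi_rho, chi_3> = (1/6)[1*(9)*conj(1) + 1*(-2 + 2*exp(-2*I*pi/3) + 2*exp(-I*pi/3) + exp(I*pi/3))*conj(-1) + 1*(4 + 2*exp(-2*I*pi/3) + 3*exp(2*I*pi/3))*conj(1) + 1*(-3)*conj(-1) + 1*(4 + 3*exp(-2*I*pi/3) + 2*exp(2*I*pi/3))*conj(1) + 1*(-2 + exp(-I*pi/3) + 2*exp(2*I*pi/3) + 2*exp(I*pi/3))*conj(-1)]
      = (1/6)[(9) + (2 - exp(I*pi/3) - 2*exp(-I*pi/3) - 2*exp(-2*I*pi/3)) + (4 + 2*exp(-2*I*pi/3) + 3*exp(2*I*pi/3)) + (3) + (4 + 3*exp(-2*I*pi/3) + 2*exp(2*I*pi/3)) + (2 - 2*exp(I*pi/3) - 2*exp(2*I*pi/3) - exp(-I*pi/3))] = 18/6 = 3
  <chi_rho, chi_4> = (1/6)[1*(9)*conj(1) + 1*(-2 + 2*exp(-2*I*pi/3) + 2*exp(-I*pi/3) + exp(I*pi/3))*conj(exp(-2*I*pi/3)) + 1*(4 + 2*exp(-2*I*pi/3) + 3*exp(2*I*pi/3))*conj(exp(2*I*pi/3)) + 1*(-3)*conj(1) + 1*(4 + 3*exp(-2*I*pi/3) + 2*exp(2*I*pi/3))*conj(exp(-2*I*pi/3)) + 1*(-2 + exp(-I*pi/3) + 2*exp(2*I*pi/3) + 2*exp(I*pi/3))*conj(exp(2*I*pi/3))]
      = (1/6)[(9) + (3) + (3 + 4*exp(-2*I*pi/3) + 2*exp(2*I*pi/3)) + (-3) + (3 + 2*exp(-2*I*pi/3) + 4*exp(2*I*pi/3)) + (3)] = 12/6 = 2
  <chi_rho, chi_5> = (1/6)[1*(9)*conj(1) + 1*(-2 + 2*exp(-2*I*pi/3) + 2*exp(-I*pi/3) + exp(I*pi/3))*conj(exp(-I*pi/3)) + 1*(4 + 2*exp(-2*I*pi/3) + 3*exp(2*I*pi/3))*conj(exp(-2*I*pi/3)) + 1*(-3)*conj(-1) + 1*(4 + 3*exp(-2*I*pi/3) + 2*exp(2*I*pi/3))*conj(exp(2*I*pi/3)) + 1*(-2 + exp(-I*pi/3) + 2*exp(2*I*pi/3) + 2*exp(I*pi/3))*conj(exp(I*pi/3))]
      = (1/6)[(9) + (2 - 2*exp(I*pi/3) + 2*exp(-I*pi/3) + exp(2*I*pi/3)) + (2 + 3*exp(-2*I*pi/3) + 4*exp(2*I*pi/3)) + (3) + (2 + 4*exp(-2*I*pi/3) + 3*exp(2*I*pi/3)) + (2 + exp(-2*I*pi/3) - 2*exp(-I*pi/3) + 2*exp(I*pi/3))] = 12/6 = 2
(Exp terms are combined using exp(i*s)*conj(exp(i*t)) = exp(i*(s-t)), and sums of them are collapsed using the identity that for every m > 1 the m distinct m-th roots of unity sum to 0, e.g. 1 + exp(2*I*pi/3) + exp(-2*I*pi/3) = 0.)
Dimension check: dim(rho) = sum (mult * dim) = 1*1 + 1*1 + 0*1 + 3*1 + 2*1 + 2*1 = 9 = chi_rho(e) = 9.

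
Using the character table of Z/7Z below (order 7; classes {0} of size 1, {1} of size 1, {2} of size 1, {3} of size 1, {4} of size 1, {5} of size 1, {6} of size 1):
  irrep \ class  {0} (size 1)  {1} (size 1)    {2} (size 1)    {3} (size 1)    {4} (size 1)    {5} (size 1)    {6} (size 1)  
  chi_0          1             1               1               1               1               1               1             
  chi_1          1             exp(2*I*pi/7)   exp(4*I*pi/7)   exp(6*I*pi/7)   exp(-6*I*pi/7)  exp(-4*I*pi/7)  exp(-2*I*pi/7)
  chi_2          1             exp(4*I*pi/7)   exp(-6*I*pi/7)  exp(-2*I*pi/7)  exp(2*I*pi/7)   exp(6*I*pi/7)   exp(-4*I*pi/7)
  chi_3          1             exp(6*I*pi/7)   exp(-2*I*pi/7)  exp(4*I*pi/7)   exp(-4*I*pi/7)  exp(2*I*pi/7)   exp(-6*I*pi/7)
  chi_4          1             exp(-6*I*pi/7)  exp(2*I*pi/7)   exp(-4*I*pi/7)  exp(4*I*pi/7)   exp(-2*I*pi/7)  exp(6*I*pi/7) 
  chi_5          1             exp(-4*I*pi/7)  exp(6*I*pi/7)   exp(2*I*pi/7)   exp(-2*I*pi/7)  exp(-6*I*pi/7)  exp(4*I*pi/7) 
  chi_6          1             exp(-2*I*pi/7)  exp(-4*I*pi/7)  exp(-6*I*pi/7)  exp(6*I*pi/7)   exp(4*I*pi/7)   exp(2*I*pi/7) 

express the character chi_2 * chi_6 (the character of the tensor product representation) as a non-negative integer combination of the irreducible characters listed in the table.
chi_2 tensor chi_6 = chi_1 (all other irreducibles have multiplicity 0).

Working: The character of a tensor product is the pointwise product (chi_2 * chi_6)(C) = chi_2(C) * chi_6(C):
  {0}: (1)*(1), {1}: (exp(4*I*pi/7))*(exp(-2*I*pi/7)), {2}: (exp(-6*I*pi/7))*(exp(-4*I*pi/7)), {3}: (exp(-2*I*pi/7))*(exp(-6*I*pi/7)), {4}: (exp(2*I*pi/7))*(exp(6*I*pi/7)), {5}: (exp(6*I*pi/7))*(exp(4*I*pi/7)), {6}: (exp(-4*I*pi/7))*(exp(2*I*pi/7))
so (chi_2 * chi_6) takes values
  {0} -> 1, {1} -> exp(2*I*pi/7), {2} -> exp(4*I*pi/7), {3} -> exp(6*I*pi/7), {4} -> exp(-6*I*pi/7), {5} -> exp(-4*I*pi/7), {6} -> exp(-2*I*pi/7).
Now take the inner product of this character with each irreducible chi from the table, <chi_2*chi_6, chi> = (1/7) sum_C |C| (chi_2*chi_6)(C) conj(chi(C)):
  <chi_2*chi_6, chi_0> = (1/7)[1*(1)*conj(1) + 1*(exp(2*I*pi/7))*conj(1) + 1*(exp(4*I*pi/7))*conj(1) + 1*(exp(6*I*pi/7))*conj(1) + 1*(exp(-6*I*pi/7))*conj(1) + 1*(exp(-4*I*pi/7))*conj(1) + 1*(exp(-2*I*pi/7))*conj(1)]
      = (1/7)[(1) + (exp(2*I*pi/7)) + (exp(4*I*pi/7)) + (exp(6*I*pi/7)) + (exp(-6*I*pi/7)) + (exp(-4*I*pi/7)) + (exp(-2*I*pi/7))] = 0/7 = 0
  <chi_2*chi_6, chi_1> = (1/7)[1*(1)*conj(1) + 1*(exp(2*I*pi/7))*conj(exp(2*I*pi/7)) + 1*(exp(4*I*pi/7))*conj(exp(4*I*pi/7)) + 1*(exp(6*I*pi/7))*conj(exp(6*I*pi/7)) + 1*(exp(-6*I*pi/7))*conj(exp(-6*I*pi/7)) + 1*(exp(-4*I*pi/7))*conj(exp(-4*I*pi/7)) + 1*(exp(-2*I*pi/7))*conj(exp(-2*I*pi/7))]
      = (1/7)[(1) + (1) + (1) + (1) + (1) + (1) + (1)] = 7/7 = 1
  <chi_2*chi_6, chi_2> = (1/7)[1*(1)*conj(1) + 1*(exp(2*I*pi/7))*conj(exp(4*I*pi/7)) + 1*(exp(4*I*pi/7))*conj(exp(-6*I*pi/7)) + 1*(exp(6*I*pi/7))*conj(exp(-2*I*pi/7)) + 1*(exp(-6*I*pi/7))*conj(exp(2*I*pi/7)) + 1*(exp(-4*I*pi/7))*conj(exp(6*I*pi/7)) + 1*(exp(-2*I*pi/7))*conj(exp(-4*I*pi/7))]
      = (1/7)[(1) + (exp(-2*I*pi/7)) + (exp(-4*I*pi/7)) + (exp(-6*I*pi/7)) + (exp(6*I*pi/7)) + (exp(4*I*pi/7)) + (exp(2*I*pi/7))] = 0/7 = 0
  <chi_2*chi_6, chi_3> = (1/7)[1*(1)*conj(1) + 1*(exp(2*I*pi/7))*conj(exp(6*I*pi/7)) + 1*(exp(4*I*pi/7))*conj(exp(-2*I*pi/7)) + 1*(exp(6*I*pi/7))*conj(exp(4*I*pi/7)) + 1*(exp(-6*I*pi/7))*conj(exp(-4*I*pi/7)) + 1*(exp(-4*I*pi/7))*conj(exp(2*I*pi/7)) + 1*(exp(-2*I*pi/7))*conj(exp(-6*I*pi/7))]
      = (1/7)[(1) + (exp(-4*I*pi/7)) + (exp(6*I*pi/7)) + (exp(2*I*pi/7)) + (exp(-2*I*pi/7)) + (exp(-6*I*pi/7)) + (exp(4*I*pi/7))] = 0/7 = 0
  <chi_2*chi_6, chi_4> = (1/7)[1*(1)*conj(1) + 1*(exp(2*I*pi/7))*conj(exp(-6*I*pi/7)) + 1*(exp(4*I*pi/7))*conj(exp(2*I*pi/7)) + 1*(exp(6*I*pi/7))*conj(exp(-4*I*pi/7)) + 1*(exp(-6*I*pi/7))*conj(exp(4*I*pi/7)) + 1*(exp(-4*I*pi/7))*conj(exp(-2*I*pi/7)) + 1*(exp(-2*I*pi/7))*conj(exp(6*I*pi/7))]
      = (1/7)[(1) + (exp(-6*I*pi/7)) + (exp(2*I*pi/7)) + (exp(-4*I*pi/7)) + (exp(4*I*pi/7)) + (exp(-2*I*pi/7)) + (exp(6*I*pi/7))] = 0/7 = 0
  <chi_2*chi_6, chi_5> = (1/7)[1*(1)*conj(1) + 1*(exp(2*I*pi/7))*conj(exp(-4*I*pi/7)) + 1*(exp(4*I*pi/7))*conj(exp(6*I*pi/7)) + 1*(exp(6*I*pi/7))*conj(exp(2*I*pi/7)) + 1*(exp(-6*I*pi/7))*conj(exp(-2*I*pi/7)) + 1*(exp(-4*I*pi/7))*conj(exp(-6*I*pi/7)) + 1*(exp(-2*I*pi/7))*conj(exp(4*I*pi/7))]
      = (1/7)[(1) + (exp(6*I*pi/7)) + (exp(-2*I*pi/7)) + (exp(4*I*pi/7)) + (exp(-4*I*pi/7)) + (exp(2*I*pi/7)) + (exp(-6*I*pi/7))] = 0/7 = 0
  <chi_2*chi_6, chi_6> = (1/7)[1*(1)*conj(1) + 1*(exp(2*I*pi/7))*conj(exp(-2*I*pi/7)) + 1*(exp(4*I*pi/7))*conj(exp(-4*I*pi/7)) + 1*(exp(6*I*pi/7))*conj(exp(-6*I*pi/7)) + 1*(exp(-6*I*pi/7))*conj(exp(6*I*pi/7)) + 1*(exp(-4*I*pi/7))*conj(exp(4*I*pi/7)) + 1*(exp(-2*I*pi/7))*conj(exp(2*I*pi/7))]
      = (1/7)[(1) + (exp(4*I*pi/7)) + (exp(-6*I*pi/7)) + (exp(-2*I*pi/7)) + (exp(2*I*pi/7)) + (exp(6*I*pi/7)) + (exp(-4*I*pi/7))] = 0/7 = 0
(Exp terms are combined using exp(i*s)*conj(exp(i*t)) = exp(i*(s-t)), and sums of them are collapsed using the identity that for every m > 1 the m distinct m-th roots of unity sum to 0, e.g. 1 + exp(2*I*pi/3) + exp(-2*I*pi/3) = 0.)
Hence the multiplicities are chi_1: 1. Dimension check: dim(chi_2)*dim(chi_6) = 1*1 = 1 and sum (mult * dim) = 1*1 = 1.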